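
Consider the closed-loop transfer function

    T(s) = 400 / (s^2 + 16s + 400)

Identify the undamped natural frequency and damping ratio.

ωₙ = 20 rad/s, ζ = 0.4

Compare the denominator to the standard form s^2 + 2ζωₙs + ωₙ².
ωₙ² = 400, so ωₙ = 20 rad/s.
2ζωₙ = 16, so ζ = 16/(2·20) = 0.4.
With ζ = 0.4 the response is underdamped.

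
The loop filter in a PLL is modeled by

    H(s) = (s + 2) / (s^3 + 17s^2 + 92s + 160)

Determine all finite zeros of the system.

Set the numerator to zero: s + 2 = 0.
So s = -2.

s = -2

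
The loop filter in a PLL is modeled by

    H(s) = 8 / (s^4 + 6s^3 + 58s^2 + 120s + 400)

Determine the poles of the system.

s = -2 + 6j, -2 - 6j, -1 + 3j, -1 - 3j

The poles are the roots of the denominator s^4 + 6s^3 + 58s^2 + 120s + 400 = 0.
No real roots exist; factor into two real quadratics: (s^2 + 4s + 40)(s^2 + 2s + 10) = 0.
Each quadratic gives a conjugate pair via the quadratic formula.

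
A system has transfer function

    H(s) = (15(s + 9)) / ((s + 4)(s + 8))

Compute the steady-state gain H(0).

At s = 0 each factor (s + a) contributes a and each (s^2 + bs + c) contributes c.
H(0) = 15·(9) / ((4) · (8)) = 135/32 = 135/32.

H(0) = 135/32 ≈ 4.219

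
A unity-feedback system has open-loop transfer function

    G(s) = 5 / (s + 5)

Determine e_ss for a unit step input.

e_ss = 0.5000

G(s) has no poles at the origin.
This is a Type 0 system. Kp = lim_{s→0} G(s) = 5/5 = 1.
e_ss = 1/(1 + Kp) = 1/(1 + 1) = 1/2 ≈ 0.5000.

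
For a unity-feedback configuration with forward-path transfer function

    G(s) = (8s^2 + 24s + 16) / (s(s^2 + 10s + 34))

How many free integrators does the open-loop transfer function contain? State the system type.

Type 1

The denominator has 1 factor of s at the origin (free integrator), so this is a Type 1 system.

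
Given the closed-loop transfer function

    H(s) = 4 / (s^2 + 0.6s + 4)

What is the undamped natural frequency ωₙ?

Compare the denominator to the standard form s^2 + 2ζωₙs + ωₙ².
ωₙ² = 4, so ωₙ = 2 rad/s.

ωₙ = 2 rad/s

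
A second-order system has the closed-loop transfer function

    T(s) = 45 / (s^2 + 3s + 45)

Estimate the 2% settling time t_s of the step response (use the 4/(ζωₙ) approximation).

t_s ≈ 2.667 s

Comparing s^2 + 3s + 45 to s^2 + 2ζωₙs + ωₙ²: ωₙ = √45 ≈ 6.708 rad/s and ζ = 3/(2·√45) ≈ 0.2236.
ζωₙ = 3/2 = 1.5, so t_s ≈ 4/(ζωₙ) = 4/1.5 ≈ 2.667 s.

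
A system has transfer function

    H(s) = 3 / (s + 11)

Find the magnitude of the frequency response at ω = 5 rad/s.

|H(j5)| ≈ 0.2483

Substitute s = j5: numerator = 3, denominator = 11 + j5.
|H(j5)| = |3| / |11 + j5| = 3 / 12.083 ≈ 0.2483.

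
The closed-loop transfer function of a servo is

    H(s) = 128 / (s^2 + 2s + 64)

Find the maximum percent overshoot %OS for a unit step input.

Comparing s^2 + 2s + 64 to s^2 + 2ζωₙs + ωₙ²: ωₙ = 8 rad/s and ζ = 2/(2·8) = 0.125.
%OS = 100·exp(−πζ/√(1−ζ²)) = 100·exp(−π·0.125/√(1−0.125²)) ≈ 67.3%.

%OS ≈ 67.3%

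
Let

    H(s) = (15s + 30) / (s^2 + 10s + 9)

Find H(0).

Set s = 0: H(0) = (30) / (9) = 10/3.

H(0) = 10/3 ≈ 3.333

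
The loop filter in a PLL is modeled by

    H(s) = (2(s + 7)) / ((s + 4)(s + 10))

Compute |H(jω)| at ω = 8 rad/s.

Substitute s = j8: numerator = 14 + j16, denominator = -24 + j112.
|H(j8)| = |14 + j16| / |-24 + j112| = 21.260 / 114.54 ≈ 0.1856.

|H(j8)| ≈ 0.1856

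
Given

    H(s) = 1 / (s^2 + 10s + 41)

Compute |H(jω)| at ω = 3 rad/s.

Substitute s = j3: numerator = 1, denominator = 32 + j30.
|H(j3)| = |1| / |32 + j30| = 1 / 43.863 ≈ 0.02280.

|H(j3)| ≈ 0.02280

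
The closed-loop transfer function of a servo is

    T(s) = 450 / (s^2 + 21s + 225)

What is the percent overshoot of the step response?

Comparing s^2 + 21s + 225 to s^2 + 2ζωₙs + ωₙ²: ωₙ = 15 rad/s and ζ = 21/(2·15) = 0.7.
%OS = 100·exp(−πζ/√(1−ζ²)) = 100·exp(−π·0.7/√(1−0.7²)) ≈ 4.60%.

%OS ≈ 4.60%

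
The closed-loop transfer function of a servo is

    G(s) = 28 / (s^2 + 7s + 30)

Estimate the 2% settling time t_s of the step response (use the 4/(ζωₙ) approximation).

Comparing s^2 + 7s + 30 to s^2 + 2ζωₙs + ωₙ²: ωₙ = √30 ≈ 5.477 rad/s and ζ = 7/(2·√30) ≈ 0.6390.
ζωₙ = 7/2 = 3.5, so t_s ≈ 4/(ζωₙ) = 4/3.5 ≈ 1.143 s.

t_s ≈ 1.143 s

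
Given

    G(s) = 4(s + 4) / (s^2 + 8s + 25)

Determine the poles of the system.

s = -4 + 3j, -4 - 3j

The poles are the roots of the denominator s^2 + 8s + 25 = 0.
Using the quadratic formula: s = (-8 ± √(-36))/2 = -4 ± 3j.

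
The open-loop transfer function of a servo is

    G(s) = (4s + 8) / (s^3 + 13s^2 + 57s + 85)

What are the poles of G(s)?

The poles are the roots of the denominator s^3 + 13s^2 + 57s + 85 = 0.
Trying s = -5: the polynomial evaluates to 0, so (s + 5) is a factor.
Dividing out leaves s^2 + 8s + 17 = 0.
The quadratic formula then gives s = -4 ± 1j.

s = -4 ± j, -5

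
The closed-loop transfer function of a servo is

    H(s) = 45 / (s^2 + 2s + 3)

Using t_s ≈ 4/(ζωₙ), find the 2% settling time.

Comparing s^2 + 2s + 3 to s^2 + 2ζωₙs + ωₙ²: ωₙ = √3 ≈ 1.732 rad/s and ζ = 2/(2·√3) ≈ 0.5774.
ζωₙ = 2/2 = 1, so t_s ≈ 4/(ζωₙ) = 4/1 = 4 s.

t_s ≈ 4 s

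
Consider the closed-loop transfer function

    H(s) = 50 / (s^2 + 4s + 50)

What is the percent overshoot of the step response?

%OS ≈ 39.6%

Comparing s^2 + 4s + 50 to s^2 + 2ζωₙs + ωₙ²: ωₙ = √50 ≈ 7.071 rad/s and ζ = 4/(2·√50) ≈ 0.2828.
%OS = 100·exp(−πζ/√(1−ζ²)) = 100·exp(−π·0.2828/√(1−0.2828²)) ≈ 39.6%.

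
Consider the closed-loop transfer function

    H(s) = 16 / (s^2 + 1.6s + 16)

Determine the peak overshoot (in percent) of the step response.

Comparing s^2 + 1.6s + 16 to s^2 + 2ζωₙs + ωₙ²: ωₙ = 4 rad/s and ζ = 1.6/(2·4) = 0.2.
%OS = 100·exp(−πζ/√(1−ζ²)) = 100·exp(−π·0.2/√(1−0.2²)) ≈ 52.7%.

%OS ≈ 52.7%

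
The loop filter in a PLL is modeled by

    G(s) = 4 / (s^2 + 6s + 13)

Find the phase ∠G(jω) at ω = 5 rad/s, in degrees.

∠G(j5) ≈ -111.8°

At s = j5: numerator = 4, denominator = -12 + j30.
∠G = ∠num − ∠den = 0° − (111.80°) = -111.8°.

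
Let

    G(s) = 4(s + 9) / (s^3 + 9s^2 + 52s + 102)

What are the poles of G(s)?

The poles are the roots of the denominator s^3 + 9s^2 + 52s + 102 = 0.
Trying s = -3: the polynomial evaluates to 0, so (s + 3) is a factor.
Dividing out leaves s^2 + 6s + 34 = 0.
The quadratic formula then gives s = -3 ± 5j.

s = -3 ± 5j, -3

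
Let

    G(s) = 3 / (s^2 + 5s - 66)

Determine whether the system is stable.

unstable

The denominator s^2 + 5s - 66 factors as (s + 11)(s - 6), giving poles at s = -11, 6.
Since the pole(s) at s = 6 lie in the right half-plane, the system is unstable.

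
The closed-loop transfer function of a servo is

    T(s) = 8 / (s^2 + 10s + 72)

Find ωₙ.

ωₙ ≈ 8.485 rad/s

Compare the denominator to the standard form s^2 + 2ζωₙs + ωₙ².
ωₙ² = 72, so ωₙ = √72 ≈ 8.485 rad/s.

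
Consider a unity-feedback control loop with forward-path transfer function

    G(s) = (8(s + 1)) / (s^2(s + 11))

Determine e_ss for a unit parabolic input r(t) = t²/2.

G(s) has 2 poles at the origin.
This is a Type 2 system. Ka = lim_{s→0} s^2·G(s) = 8/11.
e_ss = 1/Ka = 1/(8/11) = 11/8 ≈ 1.375.

e_ss = 1.375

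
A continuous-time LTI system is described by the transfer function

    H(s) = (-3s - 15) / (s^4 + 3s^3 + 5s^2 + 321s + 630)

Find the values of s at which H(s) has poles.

The poles are the roots of the denominator s^4 + 3s^3 + 5s^2 + 321s + 630 = 0.
Trying s = -2: the polynomial evaluates to 0, so (s + 2) is a factor.
Dividing out leaves s^3 + s^2 + 3s + 315 = 0.
This factors further as (s^2 - 6s + 45)(s + 7) = 0.

s = -2, 3 ± 6j, -7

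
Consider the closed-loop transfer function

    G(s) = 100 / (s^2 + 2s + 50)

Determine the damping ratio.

Compare the denominator to the standard form s^2 + 2ζωₙs + ωₙ².
ωₙ² = 50, so ωₙ = √50 ≈ 7.071 rad/s.
2ζωₙ = 2, so ζ = 2/(2·√50) ≈ 0.1414.

ζ ≈ 0.1414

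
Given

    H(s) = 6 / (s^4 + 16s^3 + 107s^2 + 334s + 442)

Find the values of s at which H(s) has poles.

The poles are the roots of the denominator s^4 + 16s^3 + 107s^2 + 334s + 442 = 0.
No real roots exist; factor into two real quadratics: (s^2 + 10s + 34)(s^2 + 6s + 13) = 0.
Each quadratic gives a conjugate pair via the quadratic formula.

s = -5 + 3j, -5 - 3j, -3 + 2j, -3 - 2j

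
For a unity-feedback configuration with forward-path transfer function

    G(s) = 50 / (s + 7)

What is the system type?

Type 0

The denominator has no factor of s at the origin — no free integrator — so this is a Type 0 system.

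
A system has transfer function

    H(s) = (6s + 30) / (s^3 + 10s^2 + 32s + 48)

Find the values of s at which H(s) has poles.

s = -6, -2 + 2j, -2 - 2j

The poles are the roots of the denominator s^3 + 10s^2 + 32s + 48 = 0.
Trying s = -6: the polynomial evaluates to 0, so (s + 6) is a factor.
Dividing out leaves s^2 + 4s + 8 = 0.
The quadratic formula then gives s = -2 ± 2j.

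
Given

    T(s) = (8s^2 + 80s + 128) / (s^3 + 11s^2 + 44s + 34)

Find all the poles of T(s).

s = -5 ± 3j, -1

The poles are the roots of the denominator s^3 + 11s^2 + 44s + 34 = 0.
Trying s = -1: the polynomial evaluates to 0, so (s + 1) is a factor.
Dividing out leaves s^2 + 10s + 34 = 0.
The quadratic formula then gives s = -5 ± 3j.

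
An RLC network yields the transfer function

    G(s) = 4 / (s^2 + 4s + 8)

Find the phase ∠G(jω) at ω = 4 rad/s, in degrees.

∠G(j4) ≈ -116.6°

At s = j4: numerator = 4, denominator = -8 + j16.
∠G = ∠num − ∠den = 0° − (116.57°) = -116.6°.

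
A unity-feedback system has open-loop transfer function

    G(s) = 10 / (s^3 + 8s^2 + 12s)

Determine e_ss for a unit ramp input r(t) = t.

e_ss = 1.200

G(s) has one pole at the origin.
This is a Type 1 system. Kv = lim_{s→0} s·G(s) = 10/12 = 5/6.
e_ss = 1/Kv = 1/(5/6) = 6/5 ≈ 1.200.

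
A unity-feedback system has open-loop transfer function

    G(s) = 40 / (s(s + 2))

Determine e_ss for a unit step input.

G(s) has one pole at the origin.
This is a Type 1 system; for a step input the steady-state error is zero.

e_ss = 0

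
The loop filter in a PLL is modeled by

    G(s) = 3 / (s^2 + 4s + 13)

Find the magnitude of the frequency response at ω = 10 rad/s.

|G(j10)| ≈ 0.03133

Substitute s = j10: numerator = 3, denominator = -87 + j40.
|G(j10)| = |3| / |-87 + j40| = 3 / 95.755 ≈ 0.03133.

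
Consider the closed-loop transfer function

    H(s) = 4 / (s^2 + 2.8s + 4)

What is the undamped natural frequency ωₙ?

Compare the denominator to the standard form s^2 + 2ζωₙs + ωₙ².
ωₙ² = 4, so ωₙ = 2 rad/s.

ωₙ = 2 rad/s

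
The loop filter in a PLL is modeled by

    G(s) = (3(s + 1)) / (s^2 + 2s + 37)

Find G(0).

G(0) = 3/37 ≈ 0.08108

At s = 0 each factor (s + a) contributes a and each (s^2 + bs + c) contributes c.
G(0) = 3·(1) / ((37)) = 3/37 = 3/37.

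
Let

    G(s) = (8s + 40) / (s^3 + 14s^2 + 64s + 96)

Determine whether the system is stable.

stable

The denominator s^3 + 14s^2 + 64s + 96 factors as (s + 4)^2(s + 6), giving poles at s = -4, -6, -4.
Since all poles lie strictly in the left half-plane, the system is stable.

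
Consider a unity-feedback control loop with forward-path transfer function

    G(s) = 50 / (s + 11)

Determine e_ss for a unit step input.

e_ss = 0.1803

G(s) has no poles at the origin.
This is a Type 0 system. Kp = lim_{s→0} G(s) = 50/11.
e_ss = 1/(1 + Kp) = 1/(1 + 50/11) = 11/61 ≈ 0.1803.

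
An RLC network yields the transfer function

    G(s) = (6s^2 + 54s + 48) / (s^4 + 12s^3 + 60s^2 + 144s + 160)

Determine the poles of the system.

s = -2 ± 2j, -4 ± 2j

The poles are the roots of the denominator s^4 + 12s^3 + 60s^2 + 144s + 160 = 0.
No real roots exist; factor into two real quadratics: (s^2 + 4s + 8)(s^2 + 8s + 20) = 0.
Each quadratic gives a conjugate pair via the quadratic formula.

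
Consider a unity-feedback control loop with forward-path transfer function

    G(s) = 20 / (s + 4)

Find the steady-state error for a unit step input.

e_ss = 0.1667

G(s) has no poles at the origin.
This is a Type 0 system. Kp = lim_{s→0} G(s) = 20/4 = 5.
e_ss = 1/(1 + Kp) = 1/(1 + 5) = 1/6 ≈ 0.1667.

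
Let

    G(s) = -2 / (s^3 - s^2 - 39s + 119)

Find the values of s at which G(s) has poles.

s = 4 ± j, -7

The poles are the roots of the denominator s^3 - s^2 - 39s + 119 = 0.
Trying s = -7: the polynomial evaluates to 0, so (s + 7) is a factor.
Dividing out leaves s^2 - 8s + 17 = 0.
The quadratic formula then gives s = 4 ± 1j.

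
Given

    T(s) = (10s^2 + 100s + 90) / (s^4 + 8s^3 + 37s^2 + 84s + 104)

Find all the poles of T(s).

The poles are the roots of the denominator s^4 + 8s^3 + 37s^2 + 84s + 104 = 0.
No real roots exist; factor into two real quadratics: (s^2 + 4s + 13)(s^2 + 4s + 8) = 0.
Each quadratic gives a conjugate pair via the quadratic formula.

s = -2 + 3j, -2 - 3j, -2 + 2j, -2 - 2j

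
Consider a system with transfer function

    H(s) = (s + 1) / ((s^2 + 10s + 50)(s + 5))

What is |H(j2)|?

Substitute s = j2: numerator = 1 + j2, denominator = 190 + j192.
|H(j2)| = |1 + j2| / |190 + j192| = 2.2361 / 270.12 ≈ 0.008278.

|H(j2)| ≈ 0.008278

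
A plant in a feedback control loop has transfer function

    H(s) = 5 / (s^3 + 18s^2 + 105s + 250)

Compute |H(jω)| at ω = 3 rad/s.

|H(j3)| ≈ 0.01660

Substitute s = j3: numerator = 5, denominator = 88 + j288.
|H(j3)| = |5| / |88 + j288| = 5 / 301.14 ≈ 0.01660.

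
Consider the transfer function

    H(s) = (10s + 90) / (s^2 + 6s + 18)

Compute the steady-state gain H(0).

H(0) = 5

Set s = 0: H(0) = (90) / (18) = 5.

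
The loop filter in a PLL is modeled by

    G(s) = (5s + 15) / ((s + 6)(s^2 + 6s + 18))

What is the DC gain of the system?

Set s = 0: G(0) = (15) / (108) = 5/36.

G(0) = 5/36 ≈ 0.1389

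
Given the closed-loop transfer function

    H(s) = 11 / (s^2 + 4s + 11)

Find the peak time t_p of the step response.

Comparing s^2 + 4s + 11 to s^2 + 2ζωₙs + ωₙ²: ωₙ = √11 ≈ 3.317 rad/s and ζ = 4/(2·√11) ≈ 0.6030.
ζωₙ = 4/2 = 2, so ω_d = ωₙ√(1−ζ²) = √(ωₙ² − (ζωₙ)²) = √(11 − 2²) = √7 ≈ 2.646 rad/s.
t_p = π/ω_d = π/2.646 ≈ 1.187 s.

t_p ≈ 1.187 s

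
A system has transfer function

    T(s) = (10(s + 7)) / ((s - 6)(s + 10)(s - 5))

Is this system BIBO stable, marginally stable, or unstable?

unstable

The poles can be read from the denominator factors: s = 6, -10, 5.
Since the pole(s) at s = 6, 5 lie in the right half-plane, the system is unstable.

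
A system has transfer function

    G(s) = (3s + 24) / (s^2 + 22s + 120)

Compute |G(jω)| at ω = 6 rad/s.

Substitute s = j6: numerator = 24 + j18, denominator = 84 + j132.
|G(j6)| = |24 + j18| / |84 + j132| = 30 / 156.46 ≈ 0.1917.

|G(j6)| ≈ 0.1917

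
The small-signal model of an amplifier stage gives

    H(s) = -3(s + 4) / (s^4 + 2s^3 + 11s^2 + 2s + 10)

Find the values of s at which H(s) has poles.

The poles are the roots of the denominator s^4 + 2s^3 + 11s^2 + 2s + 10 = 0.
No real roots exist; factor into two real quadratics: (s^2 + 1)(s^2 + 2s + 10) = 0.
Each quadratic gives a conjugate pair via the quadratic formula.

s = ±j, -1 ± 3j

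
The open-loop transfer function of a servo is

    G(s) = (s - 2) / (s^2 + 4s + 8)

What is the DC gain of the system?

G(0) = -1/4 ≈ -0.2500

Set s = 0: G(0) = (-2) / (8) = -1/4.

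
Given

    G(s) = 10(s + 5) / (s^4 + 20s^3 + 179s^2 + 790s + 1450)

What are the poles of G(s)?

s = -5 + 5j, -5 - 5j, -5 + 2j, -5 - 2j

The poles are the roots of the denominator s^4 + 20s^3 + 179s^2 + 790s + 1450 = 0.
No real roots exist; factor into two real quadratics: (s^2 + 10s + 50)(s^2 + 10s + 29) = 0.
Each quadratic gives a conjugate pair via the quadratic formula.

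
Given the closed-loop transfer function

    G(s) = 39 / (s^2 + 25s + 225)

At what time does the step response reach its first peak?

t_p ≈ 0.3789 s

Comparing s^2 + 25s + 225 to s^2 + 2ζωₙs + ωₙ²: ωₙ = 15 rad/s and ζ = 25/(2·15) ≈ 0.8333.
ζωₙ = 25/2 = 12.5, so ω_d = ωₙ√(1−ζ²) = √(ωₙ² − (ζωₙ)²) = √(225 − 12.5²) = √68.75 ≈ 8.292 rad/s.
t_p = π/ω_d = π/8.292 ≈ 0.3789 s.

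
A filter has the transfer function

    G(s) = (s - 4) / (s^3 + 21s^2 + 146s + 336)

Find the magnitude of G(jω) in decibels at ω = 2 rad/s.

Substitute s = j2: numerator = -4 + j2, denominator = 252 + j284.
|G(j2)| = |-4 + j2| / |252 + j284| = 4.4721 / 379.68 ≈ 0.01178.
In decibels: 20·log₁₀(0.01178) ≈ -38.6 dB.

|G(j2)|_dB ≈ -38.6 dB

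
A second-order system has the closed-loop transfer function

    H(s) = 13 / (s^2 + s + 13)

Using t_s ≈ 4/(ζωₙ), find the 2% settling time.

Comparing s^2 + s + 13 to s^2 + 2ζωₙs + ωₙ²: ωₙ = √13 ≈ 3.606 rad/s and ζ = 1/(2·√13) ≈ 0.1387.
ζωₙ = 1/2 = 0.5, so t_s ≈ 4/(ζωₙ) = 4/0.5 = 8 s.

t_s ≈ 8 s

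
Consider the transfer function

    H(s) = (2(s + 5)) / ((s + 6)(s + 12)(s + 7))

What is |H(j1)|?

|H(j1)| ≈ 0.01969

Substitute s = j1: numerator = 10 + j2, denominator = 479 + j197.
|H(j1)| = |10 + j2| / |479 + j197| = 10.198 / 517.93 ≈ 0.01969.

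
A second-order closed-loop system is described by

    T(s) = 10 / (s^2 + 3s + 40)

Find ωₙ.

ωₙ ≈ 6.325 rad/s

Compare the denominator to the standard form s^2 + 2ζωₙs + ωₙ².
ωₙ² = 40, so ωₙ = √40 ≈ 6.325 rad/s.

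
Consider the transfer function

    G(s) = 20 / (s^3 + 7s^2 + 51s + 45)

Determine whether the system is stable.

stable

The denominator s^3 + 7s^2 + 51s + 45 factors as (s^2 + 6s + 45)(s + 1), giving poles at s = -3 ± 6j, -1.
Since all poles lie strictly in the left half-plane, the system is stable.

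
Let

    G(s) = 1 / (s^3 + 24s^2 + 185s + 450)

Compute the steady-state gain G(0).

Set s = 0: G(0) = (1) / (450) = 1/450.

G(0) = 1/450 ≈ 0.002222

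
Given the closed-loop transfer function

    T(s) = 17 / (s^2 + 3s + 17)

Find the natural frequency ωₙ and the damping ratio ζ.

ωₙ ≈ 4.123 rad/s, ζ ≈ 0.3638

Compare the denominator to the standard form s^2 + 2ζωₙs + ωₙ².
ωₙ² = 17, so ωₙ = √17 ≈ 4.123 rad/s.
2ζωₙ = 3, so ζ = 3/(2·√17) ≈ 0.3638.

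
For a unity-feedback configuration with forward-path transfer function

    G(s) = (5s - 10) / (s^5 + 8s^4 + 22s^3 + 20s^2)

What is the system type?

Type 2

Factor s from the denominator: s^5 + 8s^4 + 22s^3 + 20s^2 = s^2·(s^3 + 8s^2 + 22s + 20).
There are 2 poles at the origin, so the system is Type 2.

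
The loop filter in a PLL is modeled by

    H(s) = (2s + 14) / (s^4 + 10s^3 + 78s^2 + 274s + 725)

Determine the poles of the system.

s = -3 ± 4j, -2 ± 5j

The poles are the roots of the denominator s^4 + 10s^3 + 78s^2 + 274s + 725 = 0.
No real roots exist; factor into two real quadratics: (s^2 + 6s + 25)(s^2 + 4s + 29) = 0.
Each quadratic gives a conjugate pair via the quadratic formula.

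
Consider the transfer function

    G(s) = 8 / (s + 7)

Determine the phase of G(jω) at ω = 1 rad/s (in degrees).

∠G(j1) ≈ -8.130°

At s = j1: numerator = 8, denominator = 7 + j1.
∠G = ∠num − ∠den = 0° − (8.1301°) = -8.130°.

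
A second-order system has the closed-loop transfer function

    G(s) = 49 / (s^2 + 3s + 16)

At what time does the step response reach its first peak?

Comparing s^2 + 3s + 16 to s^2 + 2ζωₙs + ωₙ²: ωₙ = 4 rad/s and ζ = 3/(2·4) = 0.375.
ζωₙ = 3/2 = 1.5, so ω_d = ωₙ√(1−ζ²) = √(ωₙ² − (ζωₙ)²) = √(16 − 1.5²) = √13.75 ≈ 3.708 rad/s.
t_p = π/ω_d = π/3.708 ≈ 0.8472 s.

t_p ≈ 0.8472 s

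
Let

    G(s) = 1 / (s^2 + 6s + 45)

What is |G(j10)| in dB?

Substitute s = j10: numerator = 1, denominator = -55 + j60.
|G(j10)| = |1| / |-55 + j60| = 1 / 81.394 ≈ 0.01229.
In decibels: 20·log₁₀(0.01229) ≈ -38.2 dB.

|G(j10)|_dB ≈ -38.2 dB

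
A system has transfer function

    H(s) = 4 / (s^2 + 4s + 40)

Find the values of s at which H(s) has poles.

s = -2 ± 6j

The poles are the roots of the denominator s^2 + 4s + 40 = 0.
Using the quadratic formula: s = (-4 ± √(-144))/2 = -2 ± 6j.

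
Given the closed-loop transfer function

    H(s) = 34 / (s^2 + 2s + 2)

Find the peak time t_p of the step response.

Comparing s^2 + 2s + 2 to s^2 + 2ζωₙs + ωₙ²: ωₙ = √2 ≈ 1.414 rad/s and ζ = 2/(2·√2) ≈ 0.7071.
ζωₙ = 2/2 = 1, so ω_d = ωₙ√(1−ζ²) = √(ωₙ² − (ζωₙ)²) = √(2 − 1²) = √1 = 1 rad/s.
t_p = π/ω_d = π/1 ≈ 3.142 s.

t_p ≈ 3.142 s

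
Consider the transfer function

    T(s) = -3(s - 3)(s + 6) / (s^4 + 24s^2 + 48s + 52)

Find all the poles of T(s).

s = 1 ± 5j, -1 ± j

The poles are the roots of the denominator s^4 + 24s^2 + 48s + 52 = 0.
No real roots exist; factor into two real quadratics: (s^2 - 2s + 26)(s^2 + 2s + 2) = 0.
Each quadratic gives a conjugate pair via the quadratic formula.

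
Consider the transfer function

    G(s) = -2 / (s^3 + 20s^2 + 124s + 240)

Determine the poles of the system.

s = -6, -4, -10

The poles are the roots of the denominator s^3 + 20s^2 + 124s + 240 = 0.
Trying s = -6: the polynomial evaluates to 0, so (s + 6) is a factor.
Dividing out leaves s^2 + 14s + 40 = 0.
Factoring the quadratic: (s + 4)(s + 10) = 0.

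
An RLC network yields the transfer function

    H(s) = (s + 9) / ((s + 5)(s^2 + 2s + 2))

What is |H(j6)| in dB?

|H(j6)|_dB ≈ -28.3 dB

Substitute s = j6: numerator = 9 + j6, denominator = -242 - j144.
|H(j6)| = |9 + j6| / |-242 - j144| = 10.817 / 281.60 ≈ 0.03841.
In decibels: 20·log₁₀(0.03841) ≈ -28.3 dB.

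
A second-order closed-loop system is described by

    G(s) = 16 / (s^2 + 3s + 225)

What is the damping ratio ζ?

Compare the denominator to the standard form s^2 + 2ζωₙs + ωₙ².
ωₙ² = 225, so ωₙ = 15 rad/s.
2ζωₙ = 3, so ζ = 3/(2·15) = 0.1.

ζ = 0.1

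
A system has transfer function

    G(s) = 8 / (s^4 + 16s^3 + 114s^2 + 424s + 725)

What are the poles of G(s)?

The poles are the roots of the denominator s^4 + 16s^3 + 114s^2 + 424s + 725 = 0.
No real roots exist; factor into two real quadratics: (s^2 + 6s + 25)(s^2 + 10s + 29) = 0.
Each quadratic gives a conjugate pair via the quadratic formula.

s = -3 + 4j, -3 - 4j, -5 + 2j, -5 - 2j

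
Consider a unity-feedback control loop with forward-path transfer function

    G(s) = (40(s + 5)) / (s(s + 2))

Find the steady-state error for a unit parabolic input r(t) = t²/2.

G(s) has one pole at the origin.
This is a Type 1 system; Ka = lim_{s→0} s^2·G(s) = 0, so the steady-state error for a parabola input is infinite.

e_ss = ∞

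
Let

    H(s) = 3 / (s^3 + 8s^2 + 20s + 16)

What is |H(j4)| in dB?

|H(j4)|_dB ≈ -31.5 dB

Substitute s = j4: numerator = 3, denominator = -112 + j16.
|H(j4)| = |3| / |-112 + j16| = 3 / 113.14 ≈ 0.02652.
In decibels: 20·log₁₀(0.02652) ≈ -31.5 dB.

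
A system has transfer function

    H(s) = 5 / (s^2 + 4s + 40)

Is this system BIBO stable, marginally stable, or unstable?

stable

The poles can be read from the denominator factors: s = -2 + 6j, -2 - 6j.
Since all poles lie strictly in the left half-plane, the system is stable.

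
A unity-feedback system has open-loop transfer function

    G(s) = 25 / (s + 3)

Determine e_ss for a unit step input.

G(s) has no poles at the origin.
This is a Type 0 system. Kp = lim_{s→0} G(s) = 25/3.
e_ss = 1/(1 + Kp) = 1/(1 + 25/3) = 3/28 ≈ 0.1071.

e_ss = 0.1071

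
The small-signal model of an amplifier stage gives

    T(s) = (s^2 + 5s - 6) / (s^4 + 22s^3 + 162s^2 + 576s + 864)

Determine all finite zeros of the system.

s = -6, 1

Set the numerator to zero: s^2 + 5s - 6 = 0.
Factoring: (s + 6)(s - 1) = 0.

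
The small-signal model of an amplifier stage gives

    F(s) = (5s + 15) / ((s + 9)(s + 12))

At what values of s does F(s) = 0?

Set the numerator to zero: 5s + 15 = 0, i.e. 5·(s + 3) = 0.
So s = -3.

s = -3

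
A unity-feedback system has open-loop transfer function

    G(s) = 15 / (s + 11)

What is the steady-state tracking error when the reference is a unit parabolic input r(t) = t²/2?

G(s) has no poles at the origin.
This is a Type 0 system; Ka = lim_{s→0} s^2·G(s) = 0, so the steady-state error for a parabola input is infinite.

e_ss = ∞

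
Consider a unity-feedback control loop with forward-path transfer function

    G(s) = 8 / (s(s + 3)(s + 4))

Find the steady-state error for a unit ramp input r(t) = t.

G(s) has one pole at the origin.
This is a Type 1 system. Kv = lim_{s→0} s·G(s) = 8/12 = 2/3.
e_ss = 1/Kv = 1/(2/3) = 3/2 ≈ 1.500.

e_ss = 1.500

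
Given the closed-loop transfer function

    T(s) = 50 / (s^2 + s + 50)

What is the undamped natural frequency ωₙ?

ωₙ ≈ 7.071 rad/s

Compare the denominator to the standard form s^2 + 2ζωₙs + ωₙ².
ωₙ² = 50, so ωₙ = √50 ≈ 7.071 rad/s.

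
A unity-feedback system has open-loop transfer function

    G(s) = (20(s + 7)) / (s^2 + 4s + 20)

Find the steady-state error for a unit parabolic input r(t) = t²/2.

e_ss = ∞

G(s) has no poles at the origin.
This is a Type 0 system; Ka = lim_{s→0} s^2·G(s) = 0, so the steady-state error for a parabola input is infinite.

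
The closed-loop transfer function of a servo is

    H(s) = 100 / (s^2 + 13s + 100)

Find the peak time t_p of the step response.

t_p ≈ 0.4134 s

Comparing s^2 + 13s + 100 to s^2 + 2ζωₙs + ωₙ²: ωₙ = 10 rad/s and ζ = 13/(2·10) = 0.65.
ζωₙ = 13/2 = 6.5, so ω_d = ωₙ√(1−ζ²) = √(ωₙ² − (ζωₙ)²) = √(100 − 6.5²) = √57.75 ≈ 7.599 rad/s.
t_p = π/ω_d = π/7.599 ≈ 0.4134 s.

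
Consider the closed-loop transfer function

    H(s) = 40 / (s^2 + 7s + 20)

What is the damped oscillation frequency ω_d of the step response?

Comparing s^2 + 7s + 20 to s^2 + 2ζωₙs + ωₙ²: ωₙ = √20 ≈ 4.472 rad/s and ζ = 7/(2·√20) ≈ 0.7826.
ζωₙ = 7/2 = 3.5, so ω_d = ωₙ√(1−ζ²) = √(ωₙ² − (ζωₙ)²) = √(20 − 3.5²) = √7.75 ≈ 2.784 rad/s.

ω_d ≈ 2.784 rad/s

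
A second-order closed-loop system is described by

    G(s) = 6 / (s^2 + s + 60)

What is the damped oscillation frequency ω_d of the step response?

ω_d ≈ 7.730 rad/s

Comparing s^2 + s + 60 to s^2 + 2ζωₙs + ωₙ²: ωₙ = √60 ≈ 7.746 rad/s and ζ = 1/(2·√60) ≈ 0.06455.
ζωₙ = 1/2 = 0.5, so ω_d = ωₙ√(1−ζ²) = √(ωₙ² − (ζωₙ)²) = √(60 − 0.5²) = √59.75 ≈ 7.730 rad/s.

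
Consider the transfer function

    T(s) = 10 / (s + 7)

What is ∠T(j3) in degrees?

At s = j3: numerator = 10, denominator = 7 + j3.
∠T = ∠num − ∠den = 0° − (23.199°) = -23.20°.

∠T(j3) ≈ -23.20°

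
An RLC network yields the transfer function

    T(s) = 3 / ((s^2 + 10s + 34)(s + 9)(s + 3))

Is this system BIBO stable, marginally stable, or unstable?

stable

The poles can be read from the denominator factors: s = -5 ± 3j, -9, -3.
Since all poles lie strictly in the left half-plane, the system is stable.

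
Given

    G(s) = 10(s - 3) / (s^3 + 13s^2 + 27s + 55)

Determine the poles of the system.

s = -11, -1 + 2j, -1 - 2j

The poles are the roots of the denominator s^3 + 13s^2 + 27s + 55 = 0.
Trying s = -11: the polynomial evaluates to 0, so (s + 11) is a factor.
Dividing out leaves s^2 + 2s + 5 = 0.
The quadratic formula then gives s = -1 ± 2j.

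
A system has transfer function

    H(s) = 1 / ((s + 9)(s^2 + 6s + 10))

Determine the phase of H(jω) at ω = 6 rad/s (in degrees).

At s = j6: numerator = 1, denominator = -450 + j168.
∠H = ∠num − ∠den = 0° − (159.53°) = -159.5°.

∠H(j6) ≈ -159.5°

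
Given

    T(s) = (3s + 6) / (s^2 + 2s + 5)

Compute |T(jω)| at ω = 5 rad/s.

|T(j5)| ≈ 0.7225

Substitute s = j5: numerator = 6 + j15, denominator = -20 + j10.
|T(j5)| = |6 + j15| / |-20 + j10| = 16.155 / 22.361 ≈ 0.7225.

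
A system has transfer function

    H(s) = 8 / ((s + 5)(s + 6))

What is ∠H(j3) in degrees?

∠H(j3) ≈ -57.53°

At s = j3: numerator = 8, denominator = 21 + j33.
∠H = ∠num − ∠den = 0° − (57.529°) = -57.53°.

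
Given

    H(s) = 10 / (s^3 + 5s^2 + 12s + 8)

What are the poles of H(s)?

The poles are the roots of the denominator s^3 + 5s^2 + 12s + 8 = 0.
Trying s = -1: the polynomial evaluates to 0, so (s + 1) is a factor.
Dividing out leaves s^2 + 4s + 8 = 0.
The quadratic formula then gives s = -2 ± 2j.

s = -2 ± 2j, -1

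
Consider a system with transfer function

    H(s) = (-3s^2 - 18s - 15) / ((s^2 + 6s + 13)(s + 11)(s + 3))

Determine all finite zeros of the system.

Set the numerator to zero: -3s^2 - 18s - 15 = 0, i.e. -3·(s^2 + 6s + 5) = 0.
Factoring: (s + 5)(s + 1) = 0.

s = -5, -1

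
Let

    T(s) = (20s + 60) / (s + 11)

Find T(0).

Set s = 0: T(0) = (60) / (11) = 60/11.

T(0) = 60/11 ≈ 5.455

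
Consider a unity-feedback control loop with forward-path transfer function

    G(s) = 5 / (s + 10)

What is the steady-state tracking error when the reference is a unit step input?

e_ss = 0.6667

G(s) has no poles at the origin.
This is a Type 0 system. Kp = lim_{s→0} G(s) = 5/10 = 1/2.
e_ss = 1/(1 + Kp) = 1/(1 + 1/2) = 2/3 ≈ 0.6667.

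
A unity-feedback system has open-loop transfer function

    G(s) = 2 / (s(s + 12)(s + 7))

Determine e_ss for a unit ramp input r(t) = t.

e_ss = 42

G(s) has one pole at the origin.
This is a Type 1 system. Kv = lim_{s→0} s·G(s) = 2/84 = 1/42.
e_ss = 1/Kv = 1/(1/42) = 42.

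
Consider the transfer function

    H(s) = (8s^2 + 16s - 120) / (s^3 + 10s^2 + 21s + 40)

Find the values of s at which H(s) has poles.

The poles are the roots of the denominator s^3 + 10s^2 + 21s + 40 = 0.
Trying s = -8: the polynomial evaluates to 0, so (s + 8) is a factor.
Dividing out leaves s^2 + 2s + 5 = 0.
The quadratic formula then gives s = -1 ± 2j.

s = -8, -1 ± 2j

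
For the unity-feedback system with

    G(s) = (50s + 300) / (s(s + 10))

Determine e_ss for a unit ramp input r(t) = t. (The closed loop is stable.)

G(s) has one pole at the origin.
This is a Type 1 system. Kv = lim_{s→0} s·G(s) = 300/10 = 30.
e_ss = 1/Kv = 1/(30) = 1/30 ≈ 0.03333.

e_ss = 0.03333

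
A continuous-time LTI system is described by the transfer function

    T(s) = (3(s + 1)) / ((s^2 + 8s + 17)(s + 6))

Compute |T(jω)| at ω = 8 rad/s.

|T(j8)| ≈ 0.03046

Substitute s = j8: numerator = 3 + j24, denominator = -794 + j8.
|T(j8)| = |3 + j24| / |-794 + j8| = 24.187 / 794.04 ≈ 0.03046.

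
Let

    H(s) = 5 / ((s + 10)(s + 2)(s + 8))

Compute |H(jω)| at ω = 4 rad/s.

Substitute s = j4: numerator = 5, denominator = -160 + j400.
|H(j4)| = |5| / |-160 + j400| = 5 / 430.81 ≈ 0.01161.

|H(j4)| ≈ 0.01161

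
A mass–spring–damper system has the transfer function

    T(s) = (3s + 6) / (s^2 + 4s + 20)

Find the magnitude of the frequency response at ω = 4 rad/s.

Substitute s = j4: numerator = 6 + j12, denominator = 4 + j16.
|T(j4)| = |6 + j12| / |4 + j16| = 13.416 / 16.492 ≈ 0.8135.

|T(j4)| ≈ 0.8135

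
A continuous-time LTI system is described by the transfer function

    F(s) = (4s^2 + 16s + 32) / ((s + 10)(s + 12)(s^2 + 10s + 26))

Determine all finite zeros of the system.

Set the numerator to zero: 4s^2 + 16s + 32 = 0, i.e. 4·(s^2 + 4s + 8) = 0.
Factoring: (s^2 + 4s + 8) = 0.

s = -2 + 2j, -2 - 2j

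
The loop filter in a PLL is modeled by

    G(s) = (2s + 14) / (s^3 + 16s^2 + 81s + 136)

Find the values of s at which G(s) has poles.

s = -4 + j, -4 - j, -8

The poles are the roots of the denominator s^3 + 16s^2 + 81s + 136 = 0.
Trying s = -8: the polynomial evaluates to 0, so (s + 8) is a factor.
Dividing out leaves s^2 + 8s + 17 = 0.
The quadratic formula then gives s = -4 ± 1j.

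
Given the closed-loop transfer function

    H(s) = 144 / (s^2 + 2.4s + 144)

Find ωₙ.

Compare the denominator to the standard form s^2 + 2ζωₙs + ωₙ².
ωₙ² = 144, so ωₙ = 12 rad/s.

ωₙ = 12 rad/s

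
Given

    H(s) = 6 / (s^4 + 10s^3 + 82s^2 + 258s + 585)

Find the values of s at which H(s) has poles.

s = -3 + 6j, -3 - 6j, -2 + 3j, -2 - 3j

The poles are the roots of the denominator s^4 + 10s^3 + 82s^2 + 258s + 585 = 0.
No real roots exist; factor into two real quadratics: (s^2 + 6s + 45)(s^2 + 4s + 13) = 0.
Each quadratic gives a conjugate pair via the quadratic formula.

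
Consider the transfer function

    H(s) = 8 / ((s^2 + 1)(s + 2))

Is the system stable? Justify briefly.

The poles can be read from the denominator factors: s = j, -j, -2.
Since the simple pole(s) at s = j, -j lie on the jω-axis with none in the right half-plane, the system is marginally stable.

marginally stable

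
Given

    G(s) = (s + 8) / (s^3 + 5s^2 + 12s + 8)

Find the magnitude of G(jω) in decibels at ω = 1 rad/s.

Substitute s = j1: numerator = 8 + j1, denominator = 3 + j11.
|G(j1)| = |8 + j1| / |3 + j11| = 8.0623 / 11.402 ≈ 0.7071.
In decibels: 20·log₁₀(0.7071) ≈ -3.01 dB.

|G(j1)|_dB ≈ -3.01 dB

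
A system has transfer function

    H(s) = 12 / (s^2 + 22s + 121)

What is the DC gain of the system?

H(0) = 12/121 ≈ 0.09917

Set s = 0: H(0) = (12) / (121) = 12/121.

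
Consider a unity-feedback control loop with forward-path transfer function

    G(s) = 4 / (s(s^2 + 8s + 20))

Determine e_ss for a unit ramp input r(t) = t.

G(s) has one pole at the origin.
This is a Type 1 system. Kv = lim_{s→0} s·G(s) = 4/20 = 1/5.
e_ss = 1/Kv = 1/(1/5) = 5.

e_ss = 5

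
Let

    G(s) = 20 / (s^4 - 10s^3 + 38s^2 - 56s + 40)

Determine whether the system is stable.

The denominator s^4 - 10s^3 + 38s^2 - 56s + 40 factors as (s^2 - 8s + 20)(s^2 - 2s + 2), giving poles at s = 4 + 2j, 4 - 2j, 1 + j, 1 - j.
Since the pole(s) at s = 4 ± 2j, 1 ± j lie in the right half-plane, the system is unstable.

unstable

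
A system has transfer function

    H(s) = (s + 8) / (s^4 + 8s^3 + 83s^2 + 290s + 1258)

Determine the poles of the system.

The poles are the roots of the denominator s^4 + 8s^3 + 83s^2 + 290s + 1258 = 0.
No real roots exist; factor into two real quadratics: (s^2 + 2s + 37)(s^2 + 6s + 34) = 0.
Each quadratic gives a conjugate pair via the quadratic formula.

s = -1 + 6j, -1 - 6j, -3 + 5j, -3 - 5j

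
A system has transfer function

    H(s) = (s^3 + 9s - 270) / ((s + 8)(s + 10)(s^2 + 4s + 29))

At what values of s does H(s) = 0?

s = 6, -3 ± 6j

Set the numerator to zero: s^3 + 9s - 270 = 0.
Factoring: (s - 6)(s^2 + 6s + 45) = 0.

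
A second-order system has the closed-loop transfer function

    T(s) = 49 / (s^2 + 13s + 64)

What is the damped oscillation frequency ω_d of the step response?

ω_d ≈ 4.664 rad/s

Comparing s^2 + 13s + 64 to s^2 + 2ζωₙs + ωₙ²: ωₙ = 8 rad/s and ζ = 13/(2·8) = 0.8125.
ζωₙ = 13/2 = 6.5, so ω_d = ωₙ√(1−ζ²) = √(ωₙ² − (ζωₙ)²) = √(64 − 6.5²) = √21.75 ≈ 4.664 rad/s.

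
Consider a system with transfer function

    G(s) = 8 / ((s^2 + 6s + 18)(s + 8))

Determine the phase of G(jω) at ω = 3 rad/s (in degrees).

∠G(j3) ≈ -83.99°

At s = j3: numerator = 8, denominator = 18 + j171.
∠G = ∠num − ∠den = 0° − (83.991°) = -83.99°.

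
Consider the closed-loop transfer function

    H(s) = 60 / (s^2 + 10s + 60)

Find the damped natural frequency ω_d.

ω_d ≈ 5.916 rad/s

Comparing s^2 + 10s + 60 to s^2 + 2ζωₙs + ωₙ²: ωₙ = √60 ≈ 7.746 rad/s and ζ = 10/(2·√60) ≈ 0.6455.
ζωₙ = 10/2 = 5, so ω_d = ωₙ√(1−ζ²) = √(ωₙ² − (ζωₙ)²) = √(60 − 5²) = √35 ≈ 5.916 rad/s.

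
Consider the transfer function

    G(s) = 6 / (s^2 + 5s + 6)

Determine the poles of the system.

s = -2, -3

The poles are the roots of the denominator s^2 + 5s + 6 = 0.
Factoring: (s + 2)(s + 3) = 0, so s = -2 and s = -3.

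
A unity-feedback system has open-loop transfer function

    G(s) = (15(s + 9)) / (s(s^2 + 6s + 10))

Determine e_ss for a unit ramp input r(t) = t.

G(s) has one pole at the origin.
This is a Type 1 system. Kv = lim_{s→0} s·G(s) = 135/10 = 27/2.
e_ss = 1/Kv = 1/(27/2) = 2/27 ≈ 0.07407.

e_ss = 0.07407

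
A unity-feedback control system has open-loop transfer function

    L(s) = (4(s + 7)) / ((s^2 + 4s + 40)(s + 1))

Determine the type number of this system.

Type 0

The denominator has no factor of s at the origin — no free integrator — so this is a Type 0 system.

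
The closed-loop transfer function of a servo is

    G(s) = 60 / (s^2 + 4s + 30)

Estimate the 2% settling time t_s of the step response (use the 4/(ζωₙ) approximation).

Comparing s^2 + 4s + 30 to s^2 + 2ζωₙs + ωₙ²: ωₙ = √30 ≈ 5.477 rad/s and ζ = 4/(2·√30) ≈ 0.3651.
ζωₙ = 4/2 = 2, so t_s ≈ 4/(ζωₙ) = 4/2 = 2 s.

t_s ≈ 2 s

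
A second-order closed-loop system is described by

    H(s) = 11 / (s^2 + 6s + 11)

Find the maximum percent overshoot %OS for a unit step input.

%OS ≈ 0.128%

Comparing s^2 + 6s + 11 to s^2 + 2ζωₙs + ωₙ²: ωₙ = √11 ≈ 3.317 rad/s and ζ = 6/(2·√11) ≈ 0.9045.
%OS = 100·exp(−πζ/√(1−ζ²)) = 100·exp(−π·0.9045/√(1−0.9045²)) ≈ 0.128%.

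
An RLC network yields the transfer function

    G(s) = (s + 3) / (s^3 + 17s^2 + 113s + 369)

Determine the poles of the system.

The poles are the roots of the denominator s^3 + 17s^2 + 113s + 369 = 0.
Trying s = -9: the polynomial evaluates to 0, so (s + 9) is a factor.
Dividing out leaves s^2 + 8s + 41 = 0.
The quadratic formula then gives s = -4 ± 5j.

s = -4 ± 5j, -9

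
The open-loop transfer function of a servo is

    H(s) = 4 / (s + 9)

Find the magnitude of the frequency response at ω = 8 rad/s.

Substitute s = j8: numerator = 4, denominator = 9 + j8.
|H(j8)| = |4| / |9 + j8| = 4 / 12.042 ≈ 0.3322.

|H(j8)| ≈ 0.3322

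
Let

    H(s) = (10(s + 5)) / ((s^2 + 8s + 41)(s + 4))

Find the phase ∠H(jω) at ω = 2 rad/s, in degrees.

∠H(j2) ≈ -28.15°

At s = j2: numerator = 50 + j20, denominator = 116 + j138.
∠H = ∠num − ∠den = 21.801° − (49.950°) = -28.15°.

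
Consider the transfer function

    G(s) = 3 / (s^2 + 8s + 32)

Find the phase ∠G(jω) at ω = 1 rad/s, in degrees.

At s = j1: numerator = 3, denominator = 31 + j8.
∠G = ∠num − ∠den = 0° − (14.470°) = -14.47°.

∠G(j1) ≈ -14.47°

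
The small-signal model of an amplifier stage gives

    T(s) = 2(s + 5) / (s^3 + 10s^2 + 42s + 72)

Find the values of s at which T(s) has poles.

s = -3 + 3j, -3 - 3j, -4

The poles are the roots of the denominator s^3 + 10s^2 + 42s + 72 = 0.
Trying s = -4: the polynomial evaluates to 0, so (s + 4) is a factor.
Dividing out leaves s^2 + 6s + 18 = 0.
The quadratic formula then gives s = -3 ± 3j.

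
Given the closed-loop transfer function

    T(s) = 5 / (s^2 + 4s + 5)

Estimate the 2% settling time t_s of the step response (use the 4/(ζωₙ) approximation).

t_s ≈ 2 s

Comparing s^2 + 4s + 5 to s^2 + 2ζωₙs + ωₙ²: ωₙ = √5 ≈ 2.236 rad/s and ζ = 4/(2·√5) ≈ 0.8944.
ζωₙ = 4/2 = 2, so t_s ≈ 4/(ζωₙ) = 4/2 = 2 s.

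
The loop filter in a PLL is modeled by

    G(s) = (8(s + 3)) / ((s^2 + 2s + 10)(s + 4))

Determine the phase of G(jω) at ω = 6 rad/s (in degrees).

∠G(j6) ≈ -148.1°

At s = j6: numerator = 24 + j48, denominator = -176 - j108.
∠G = ∠num − ∠den = 63.435° − (-148.47°) = 211.9°, which wraps to -148.1°.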